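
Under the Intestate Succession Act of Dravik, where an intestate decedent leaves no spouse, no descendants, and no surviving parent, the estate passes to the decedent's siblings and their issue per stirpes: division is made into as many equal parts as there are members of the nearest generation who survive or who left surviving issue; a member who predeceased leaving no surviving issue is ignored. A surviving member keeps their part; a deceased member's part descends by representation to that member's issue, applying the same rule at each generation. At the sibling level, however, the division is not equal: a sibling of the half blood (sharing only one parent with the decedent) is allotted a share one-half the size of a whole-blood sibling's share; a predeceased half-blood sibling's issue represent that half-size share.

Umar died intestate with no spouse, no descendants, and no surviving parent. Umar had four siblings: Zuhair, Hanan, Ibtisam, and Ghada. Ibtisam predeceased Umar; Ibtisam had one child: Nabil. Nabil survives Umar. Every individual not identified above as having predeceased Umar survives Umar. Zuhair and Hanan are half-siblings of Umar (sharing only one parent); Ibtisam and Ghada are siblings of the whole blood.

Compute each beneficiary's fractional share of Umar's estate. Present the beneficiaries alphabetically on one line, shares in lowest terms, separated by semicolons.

Ghada 1/3; Hanan 1/6; Nabil 1/3; Zuhair 1/6

No spouse, descendants, or parent survives, so the estate passes to Umar's siblings per stirpes.
Half-blood siblings count for one-half the weight of whole-blood siblings at the initial division.
Dividing 1 in proportion to weights (total weight 3): Zuhair (weight 1/2) → 1/6; Hanan (weight 1/2) → 1/6; Ibtisam (weight 1) → 1/3; Ghada (weight 1) → 1/3.
Zuhair is living and takes 1/6.
Hanan is living and takes 1/6.
Ibtisam predeceased; the 1/3 allotted to Ibtisam's branch passes to Ibtisam's issue by representation.
Nabil is the sole taker at this level and receives the full 1/3.
Ghada is living and takes 1/3.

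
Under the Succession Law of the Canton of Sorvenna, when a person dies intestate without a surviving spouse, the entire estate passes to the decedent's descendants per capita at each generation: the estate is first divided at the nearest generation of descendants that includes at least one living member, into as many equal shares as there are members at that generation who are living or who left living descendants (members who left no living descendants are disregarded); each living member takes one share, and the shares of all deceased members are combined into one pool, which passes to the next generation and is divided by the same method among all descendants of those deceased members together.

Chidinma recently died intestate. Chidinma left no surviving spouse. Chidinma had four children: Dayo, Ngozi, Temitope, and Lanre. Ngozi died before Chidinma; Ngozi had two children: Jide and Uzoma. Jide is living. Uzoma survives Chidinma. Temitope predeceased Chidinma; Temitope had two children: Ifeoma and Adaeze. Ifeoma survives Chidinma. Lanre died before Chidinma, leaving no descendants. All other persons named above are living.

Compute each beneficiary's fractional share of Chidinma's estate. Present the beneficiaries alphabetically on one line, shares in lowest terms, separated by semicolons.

There is no surviving spouse, so the entire estate passes to Chidinma's descendants per capita at each generation.
At generation 1 (Dayo, Ngozi, Temitope) there are 3 shares of (1)/3 = 1/3 each.
Living: Dayo — each takes 1/3.
Deceased: Ngozi and Temitope. Their combined 2/3 is pooled and carried to generation 2.
At generation 2 (Jide, Uzoma, Ifeoma, Adaeze) there are 4 shares of (2/3)/4 = 1/6 each.
Living: Jide, Uzoma, Ifeoma, and Adaeze — each takes 1/6.

Adaeze 1/6; Dayo 1/3; Ifeoma 1/6; Jide 1/6; Uzoma 1/6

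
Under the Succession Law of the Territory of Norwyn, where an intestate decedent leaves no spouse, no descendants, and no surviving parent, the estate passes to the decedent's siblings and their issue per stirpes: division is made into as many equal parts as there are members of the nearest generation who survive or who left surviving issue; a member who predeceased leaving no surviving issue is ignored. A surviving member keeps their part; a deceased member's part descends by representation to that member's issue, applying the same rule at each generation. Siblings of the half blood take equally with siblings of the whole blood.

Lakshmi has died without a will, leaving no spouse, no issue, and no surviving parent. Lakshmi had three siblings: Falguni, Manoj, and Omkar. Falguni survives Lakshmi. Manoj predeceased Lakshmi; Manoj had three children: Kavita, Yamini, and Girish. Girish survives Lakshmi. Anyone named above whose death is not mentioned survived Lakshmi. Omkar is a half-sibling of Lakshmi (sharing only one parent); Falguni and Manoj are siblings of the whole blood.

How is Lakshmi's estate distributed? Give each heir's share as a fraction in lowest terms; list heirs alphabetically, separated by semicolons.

No spouse, descendants, or parent survives, so the estate passes to Lakshmi's siblings per stirpes.
Half-blood and whole-blood siblings take equally under the stated rule.
The estate is divided into 3 equal shares of 1/3 among Falguni, Manoj, Omkar.
Falguni is living and takes 1/3.
Manoj predeceased; the 1/3 allotted to Manoj's branch passes to Manoj's issue by representation.
The 1/3 is divided into 3 equal shares of 1/9 among Kavita, Yamini, Girish.
Kavita is living and takes 1/9.
Yamini is living and takes 1/9.
Girish is living and takes 1/9.
Omkar is living and takes 1/3.

Falguni 1/3; Girish 1/9; Kavita 1/9; Omkar 1/3; Yamini 1/9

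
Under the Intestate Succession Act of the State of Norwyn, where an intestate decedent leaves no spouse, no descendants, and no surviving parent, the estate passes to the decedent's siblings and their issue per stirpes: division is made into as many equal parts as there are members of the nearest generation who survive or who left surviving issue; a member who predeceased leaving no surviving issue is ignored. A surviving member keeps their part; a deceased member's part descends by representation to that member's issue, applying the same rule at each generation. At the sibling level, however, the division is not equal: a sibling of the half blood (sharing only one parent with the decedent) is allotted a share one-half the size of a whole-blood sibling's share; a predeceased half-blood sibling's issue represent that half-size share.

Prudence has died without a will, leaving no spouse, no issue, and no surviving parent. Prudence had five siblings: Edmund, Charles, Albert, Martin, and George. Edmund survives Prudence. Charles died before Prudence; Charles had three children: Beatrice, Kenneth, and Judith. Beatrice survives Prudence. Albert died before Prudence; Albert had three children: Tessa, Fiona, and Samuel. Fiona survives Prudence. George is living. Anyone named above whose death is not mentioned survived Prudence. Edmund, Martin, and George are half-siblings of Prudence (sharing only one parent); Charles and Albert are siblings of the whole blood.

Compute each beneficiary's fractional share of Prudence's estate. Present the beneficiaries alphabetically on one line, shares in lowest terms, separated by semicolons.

No spouse, descendants, or parent survives, so the estate passes to Prudence's siblings per stirpes.
Half-blood siblings count for one-half the weight of whole-blood siblings at the initial division.
Dividing 1 in proportion to weights (total weight 7/2): Edmund (weight 1/2) → 1/7; Charles (weight 1) → 2/7; Albert (weight 1) → 2/7; Martin (weight 1/2) → 1/7; George (weight 1/2) → 1/7.
Edmund is living and takes 1/7.
Charles predeceased; the 2/7 allotted to Charles's branch passes to Charles's issue by representation.
The 2/7 is divided into 3 equal shares of 2/21 among Beatrice, Kenneth, Judith.
Beatrice is living and takes 2/21.
Kenneth is living and takes 2/21.
Judith is living and takes 2/21.
Albert predeceased; the 2/7 allotted to Albert's branch passes to Albert's issue by representation.
The 2/7 is divided into 3 equal shares of 2/21 among Tessa, Fiona, Samuel.
Tessa is living and takes 2/21.
Fiona is living and takes 2/21.
Samuel is living and takes 2/21.
Martin is living and takes 1/7.
George is living and takes 1/7.

Beatrice 2/21; Edmund 1/7; Fiona 2/21; George 1/7; Judith 2/21; Kenneth 2/21; Martin 1/7; Samuel 2/21; Tessa 2/21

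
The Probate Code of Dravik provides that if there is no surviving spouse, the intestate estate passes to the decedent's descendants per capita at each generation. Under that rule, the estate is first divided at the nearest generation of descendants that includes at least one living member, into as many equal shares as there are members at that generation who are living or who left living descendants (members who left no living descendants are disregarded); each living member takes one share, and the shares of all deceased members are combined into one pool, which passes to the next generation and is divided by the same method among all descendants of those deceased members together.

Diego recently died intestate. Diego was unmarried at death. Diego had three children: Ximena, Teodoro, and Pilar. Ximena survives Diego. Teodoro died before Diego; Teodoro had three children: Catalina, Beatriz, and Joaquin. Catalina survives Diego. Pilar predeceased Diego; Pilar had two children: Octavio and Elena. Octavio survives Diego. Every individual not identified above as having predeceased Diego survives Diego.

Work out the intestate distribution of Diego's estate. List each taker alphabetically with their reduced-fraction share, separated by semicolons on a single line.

There is no surviving spouse, so the entire estate passes to Diego's descendants per capita at each generation.
At generation 1 (Ximena, Teodoro, Pilar) there are 3 shares of (1)/3 = 1/3 each.
Living: Ximena — each takes 1/3.
Deceased: Teodoro and Pilar. Their combined 2/3 is pooled and carried to generation 2.
At generation 2 (Catalina, Beatriz, Joaquin, Octavio, Elena) there are 5 shares of (2/3)/5 = 2/15 each.
Living: Catalina, Beatriz, Joaquin, Octavio, and Elena — each takes 2/15.

Beatriz 2/15; Catalina 2/15; Elena 2/15; Joaquin 2/15; Octavio 2/15; Ximena 1/3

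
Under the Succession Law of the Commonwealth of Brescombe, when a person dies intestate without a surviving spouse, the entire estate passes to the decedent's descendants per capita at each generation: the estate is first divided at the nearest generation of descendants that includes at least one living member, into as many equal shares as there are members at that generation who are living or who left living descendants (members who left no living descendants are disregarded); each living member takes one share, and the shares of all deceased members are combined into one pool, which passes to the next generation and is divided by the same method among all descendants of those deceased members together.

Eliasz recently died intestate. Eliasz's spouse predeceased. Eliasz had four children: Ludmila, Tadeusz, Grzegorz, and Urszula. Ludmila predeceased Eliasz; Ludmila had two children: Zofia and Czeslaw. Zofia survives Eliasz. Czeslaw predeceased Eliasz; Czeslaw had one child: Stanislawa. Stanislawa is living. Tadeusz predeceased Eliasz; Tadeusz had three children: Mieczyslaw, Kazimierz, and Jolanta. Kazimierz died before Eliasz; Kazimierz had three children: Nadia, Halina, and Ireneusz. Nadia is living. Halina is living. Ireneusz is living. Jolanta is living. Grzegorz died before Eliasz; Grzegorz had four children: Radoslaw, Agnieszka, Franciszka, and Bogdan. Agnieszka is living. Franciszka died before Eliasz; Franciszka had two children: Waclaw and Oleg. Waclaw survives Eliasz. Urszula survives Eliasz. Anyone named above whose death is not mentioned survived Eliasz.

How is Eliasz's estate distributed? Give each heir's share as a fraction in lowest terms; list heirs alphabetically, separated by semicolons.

Agnieszka 1/12; Bogdan 1/12; Halina 1/24; Ireneusz 1/24; Jolanta 1/12; Mieczyslaw 1/12; Nadia 1/24; Oleg 1/24; Radoslaw 1/12; Stanislawa 1/24; Urszula 1/4; Waclaw 1/24; Zofia 1/12

There is no surviving spouse, so the entire estate passes to Eliasz's descendants per capita at each generation.
At generation 1 (Ludmila, Tadeusz, Grzegorz, Urszula) there are 4 shares of (1)/4 = 1/4 each.
Living: Urszula — each takes 1/4.
Deceased: Ludmila, Tadeusz, and Grzegorz. Their combined 3/4 is pooled and carried to generation 2.
At generation 2 (Zofia, Czeslaw, Mieczyslaw, Kazimierz, Jolanta, Radoslaw, Agnieszka, Franciszka, Bogdan) there are 9 shares of (3/4)/9 = 1/12 each.
Living: Zofia, Mieczyslaw, Jolanta, Radoslaw, Agnieszka, and Bogdan — each takes 1/12.
Deceased: Czeslaw, Kazimierz, and Franciszka. Their combined 1/4 is pooled and carried to generation 3.
At generation 3 (Stanislawa, Nadia, Halina, Ireneusz, Waclaw, Oleg) there are 6 shares of (1/4)/6 = 1/24 each.
Living: Stanislawa, Nadia, Halina, Ireneusz, Waclaw, and Oleg — each takes 1/24.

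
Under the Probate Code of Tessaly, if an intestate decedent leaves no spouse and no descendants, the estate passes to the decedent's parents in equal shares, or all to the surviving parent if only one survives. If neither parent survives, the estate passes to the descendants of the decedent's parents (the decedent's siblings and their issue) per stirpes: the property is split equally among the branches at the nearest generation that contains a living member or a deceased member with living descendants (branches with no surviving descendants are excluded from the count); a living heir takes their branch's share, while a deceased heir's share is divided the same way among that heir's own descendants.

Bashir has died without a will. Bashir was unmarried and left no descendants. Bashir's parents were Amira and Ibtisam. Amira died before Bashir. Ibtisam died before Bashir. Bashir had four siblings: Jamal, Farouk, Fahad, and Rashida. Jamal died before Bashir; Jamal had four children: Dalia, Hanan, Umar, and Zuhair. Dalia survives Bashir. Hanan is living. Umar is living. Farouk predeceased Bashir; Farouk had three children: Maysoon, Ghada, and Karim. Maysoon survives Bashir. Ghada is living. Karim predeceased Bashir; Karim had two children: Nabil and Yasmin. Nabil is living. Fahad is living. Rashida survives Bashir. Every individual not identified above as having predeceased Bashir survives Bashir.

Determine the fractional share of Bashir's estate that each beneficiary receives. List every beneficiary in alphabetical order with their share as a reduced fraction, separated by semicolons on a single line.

Dalia 1/16; Fahad 1/4; Ghada 1/12; Hanan 1/16; Maysoon 1/12; Nabil 1/24; Rashida 1/4; Umar 1/16; Yasmin 1/24; Zuhair 1/16

Neither parent survives and there are no descendants, so the estate passes to Bashir's siblings and their issue per stirpes.
The estate is divided into 4 equal shares of 1/4 among Jamal, Farouk, Fahad, Rashida.
Jamal predeceased; the 1/4 allotted to Jamal's branch passes to Jamal's issue by representation.
The 1/4 is divided into 4 equal shares of 1/16 among Dalia, Hanan, Umar, Zuhair.
Dalia is living and takes 1/16.
Hanan is living and takes 1/16.
Umar is living and takes 1/16.
Zuhair is living and takes 1/16.
Farouk predeceased; the 1/4 allotted to Farouk's branch passes to Farouk's issue by representation.
The 1/4 is divided into 3 equal shares of 1/12 among Maysoon, Ghada, Karim.
Maysoon is living and takes 1/12.
Ghada is living and takes 1/12.
Karim predeceased; the 1/12 allotted to Karim's branch passes to Karim's issue by representation.
The 1/12 is divided into 2 equal shares of 1/24 among Nabil, Yasmin.
Nabil is living and takes 1/24.
Yasmin is living and takes 1/24.
Fahad is living and takes 1/4.
Rashida is living and takes 1/4.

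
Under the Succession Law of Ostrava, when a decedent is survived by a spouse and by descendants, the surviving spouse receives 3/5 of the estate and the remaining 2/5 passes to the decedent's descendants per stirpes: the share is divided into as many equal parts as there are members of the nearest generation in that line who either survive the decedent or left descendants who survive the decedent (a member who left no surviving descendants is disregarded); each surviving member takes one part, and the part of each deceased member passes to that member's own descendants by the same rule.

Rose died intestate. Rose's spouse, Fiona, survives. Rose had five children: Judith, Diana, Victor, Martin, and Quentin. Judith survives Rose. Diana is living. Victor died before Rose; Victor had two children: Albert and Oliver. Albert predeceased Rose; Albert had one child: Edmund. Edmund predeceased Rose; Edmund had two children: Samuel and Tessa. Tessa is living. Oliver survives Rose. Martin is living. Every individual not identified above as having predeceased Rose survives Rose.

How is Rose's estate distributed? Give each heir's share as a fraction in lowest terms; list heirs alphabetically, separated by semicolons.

Fiona, as surviving spouse, takes 3/5.
The remaining 2/5 passes to Rose's descendants per stirpes.
The 2/5 is divided into 5 equal shares of 2/25 among Judith, Diana, Victor, Martin, Quentin.
Judith is living and takes 2/25.
Diana is living and takes 2/25.
Victor predeceased; the 2/25 allotted to Victor's branch passes to Victor's issue by representation.
The 2/25 is divided into 2 equal shares of 1/25 among Albert, Oliver.
Albert predeceased; the 1/25 allotted to Albert's branch passes to Albert's issue by representation.
Edmund's line is the sole branch at this level, so the full 1/25 passes to Edmund's issue by representation.
The 1/25 is divided into 2 equal shares of 1/50 among Samuel, Tessa.
Samuel is living and takes 1/50.
Tessa is living and takes 1/50.
Oliver is living and takes 1/25.
Martin is living and takes 2/25.
Quentin is living and takes 2/25.

Diana 2/25; Fiona 3/5; Judith 2/25; Martin 2/25; Oliver 1/25; Quentin 2/25; Samuel 1/50; Tessa 1/50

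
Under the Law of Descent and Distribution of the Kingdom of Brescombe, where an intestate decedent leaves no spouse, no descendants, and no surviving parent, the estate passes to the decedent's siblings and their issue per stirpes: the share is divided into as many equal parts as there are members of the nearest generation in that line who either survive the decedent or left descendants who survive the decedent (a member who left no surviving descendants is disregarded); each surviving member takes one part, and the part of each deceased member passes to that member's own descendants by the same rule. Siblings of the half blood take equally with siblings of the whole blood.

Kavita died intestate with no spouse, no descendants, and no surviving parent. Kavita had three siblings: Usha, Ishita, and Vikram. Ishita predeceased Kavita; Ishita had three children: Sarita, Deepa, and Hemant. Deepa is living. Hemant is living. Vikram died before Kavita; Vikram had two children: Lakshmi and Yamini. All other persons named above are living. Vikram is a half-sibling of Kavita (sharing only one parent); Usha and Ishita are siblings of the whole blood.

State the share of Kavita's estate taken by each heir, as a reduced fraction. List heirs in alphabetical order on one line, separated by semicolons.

Deepa 1/9; Hemant 1/9; Lakshmi 1/6; Sarita 1/9; Usha 1/3; Yamini 1/6

No spouse, descendants, or parent survives, so the estate passes to Kavita's siblings per stirpes.
Half-blood and whole-blood siblings take equally under the stated rule.
The estate is divided into 3 equal shares of 1/3 among Usha, Ishita, Vikram.
Usha is living and takes 1/3.
Ishita predeceased; the 1/3 allotted to Ishita's branch passes to Ishita's issue by representation.
The 1/3 is divided into 3 equal shares of 1/9 among Sarita, Deepa, Hemant.
Sarita is living and takes 1/9.
Deepa is living and takes 1/9.
Hemant is living and takes 1/9.
Vikram predeceased; the 1/3 allotted to Vikram's branch passes to Vikram's issue by representation.
The 1/3 is divided into 2 equal shares of 1/6 among Lakshmi, Yamini.
Lakshmi is living and takes 1/6.
Yamini is living and takes 1/6.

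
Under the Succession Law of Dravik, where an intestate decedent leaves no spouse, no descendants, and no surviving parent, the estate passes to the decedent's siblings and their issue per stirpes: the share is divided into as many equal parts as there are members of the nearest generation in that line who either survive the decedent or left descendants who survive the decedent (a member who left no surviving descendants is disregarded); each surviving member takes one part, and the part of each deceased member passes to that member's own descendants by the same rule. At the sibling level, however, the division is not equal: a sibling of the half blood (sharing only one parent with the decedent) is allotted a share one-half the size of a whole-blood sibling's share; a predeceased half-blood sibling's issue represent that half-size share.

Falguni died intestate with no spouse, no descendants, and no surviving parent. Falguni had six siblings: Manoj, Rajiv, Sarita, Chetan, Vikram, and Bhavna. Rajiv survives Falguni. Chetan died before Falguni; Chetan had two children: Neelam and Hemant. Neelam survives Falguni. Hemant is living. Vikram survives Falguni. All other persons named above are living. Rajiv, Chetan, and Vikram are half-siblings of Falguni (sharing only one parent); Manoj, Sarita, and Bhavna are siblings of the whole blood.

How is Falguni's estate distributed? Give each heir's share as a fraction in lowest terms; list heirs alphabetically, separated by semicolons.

No spouse, descendants, or parent survives, so the estate passes to Falguni's siblings per stirpes.
Half-blood siblings count for one-half the weight of whole-blood siblings at the initial division.
Dividing 1 in proportion to weights (total weight 9/2): Manoj (weight 1) → 2/9; Rajiv (weight 1/2) → 1/9; Sarita (weight 1) → 2/9; Chetan (weight 1/2) → 1/9; Vikram (weight 1/2) → 1/9; Bhavna (weight 1) → 2/9.
Manoj is living and takes 2/9.
Rajiv is living and takes 1/9.
Sarita is living and takes 2/9.
Chetan predeceased; the 1/9 allotted to Chetan's branch passes to Chetan's issue by representation.
The 1/9 is divided into 2 equal shares of 1/18 among Neelam, Hemant.
Neelam is living and takes 1/18.
Hemant is living and takes 1/18.
Vikram is living and takes 1/9.
Bhavna is living and takes 2/9.

Bhavna 2/9; Hemant 1/18; Manoj 2/9; Neelam 1/18; Rajiv 1/9; Sarita 2/9; Vikram 1/9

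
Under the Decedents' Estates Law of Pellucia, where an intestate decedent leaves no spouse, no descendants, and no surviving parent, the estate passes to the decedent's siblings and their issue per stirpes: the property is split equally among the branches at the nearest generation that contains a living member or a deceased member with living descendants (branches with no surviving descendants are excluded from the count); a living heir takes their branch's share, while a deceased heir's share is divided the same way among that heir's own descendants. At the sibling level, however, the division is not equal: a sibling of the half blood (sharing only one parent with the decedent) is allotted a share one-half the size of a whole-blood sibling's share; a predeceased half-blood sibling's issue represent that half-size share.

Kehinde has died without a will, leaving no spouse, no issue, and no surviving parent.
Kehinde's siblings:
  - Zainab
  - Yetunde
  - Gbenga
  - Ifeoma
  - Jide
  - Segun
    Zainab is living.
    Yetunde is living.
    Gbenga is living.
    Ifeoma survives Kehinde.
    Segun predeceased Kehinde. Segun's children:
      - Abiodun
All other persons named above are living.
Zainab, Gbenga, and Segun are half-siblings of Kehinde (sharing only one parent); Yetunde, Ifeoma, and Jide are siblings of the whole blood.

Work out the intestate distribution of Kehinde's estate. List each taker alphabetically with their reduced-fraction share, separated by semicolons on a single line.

Abiodun 1/9; Gbenga 1/9; Ifeoma 2/9; Jide 2/9; Yetunde 2/9; Zainab 1/9

No spouse, descendants, or parent survives, so the estate passes to Kehinde's siblings per stirpes.
Half-blood siblings count for one-half the weight of whole-blood siblings at the initial division.
Dividing 1 in proportion to weights (total weight 9/2): Zainab (weight 1/2) → 1/9; Yetunde (weight 1) → 2/9; Gbenga (weight 1/2) → 1/9; Ifeoma (weight 1) → 2/9; Jide (weight 1) → 2/9; Segun (weight 1/2) → 1/9.
Zainab is living and takes 1/9.
Yetunde is living and takes 2/9.
Gbenga is living and takes 1/9.
Ifeoma is living and takes 2/9.
Jide is living and takes 2/9.
Segun predeceased; the 1/9 allotted to Segun's branch passes to Segun's issue by representation.
Abiodun is the sole taker at this level and receives the full 1/9.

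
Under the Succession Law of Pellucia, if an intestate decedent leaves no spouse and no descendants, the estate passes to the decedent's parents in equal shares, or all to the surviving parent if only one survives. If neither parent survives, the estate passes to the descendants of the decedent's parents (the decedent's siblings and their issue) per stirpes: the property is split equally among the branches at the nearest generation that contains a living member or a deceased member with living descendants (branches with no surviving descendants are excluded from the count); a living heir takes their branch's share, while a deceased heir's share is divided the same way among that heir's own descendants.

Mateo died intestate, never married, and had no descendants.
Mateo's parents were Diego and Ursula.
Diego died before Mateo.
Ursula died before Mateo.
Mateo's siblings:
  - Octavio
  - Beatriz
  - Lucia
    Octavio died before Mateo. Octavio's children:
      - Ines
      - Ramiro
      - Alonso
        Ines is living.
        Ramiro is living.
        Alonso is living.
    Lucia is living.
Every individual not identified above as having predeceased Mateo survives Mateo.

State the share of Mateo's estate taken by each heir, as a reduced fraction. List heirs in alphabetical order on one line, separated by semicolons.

Alonso 1/9; Beatriz 1/3; Ines 1/9; Lucia 1/3; Ramiro 1/9

Neither parent survives and there are no descendants, so the estate passes to Mateo's siblings and their issue per stirpes.
The estate is divided into 3 equal shares of 1/3 among Octavio, Beatriz, Lucia.
Octavio predeceased; the 1/3 allotted to Octavio's branch passes to Octavio's issue by representation.
The 1/3 is divided into 3 equal shares of 1/9 among Ines, Ramiro, Alonso.
Ines is living and takes 1/9.
Ramiro is living and takes 1/9.
Alonso is living and takes 1/9.
Beatriz is living and takes 1/3.
Lucia is living and takes 1/3.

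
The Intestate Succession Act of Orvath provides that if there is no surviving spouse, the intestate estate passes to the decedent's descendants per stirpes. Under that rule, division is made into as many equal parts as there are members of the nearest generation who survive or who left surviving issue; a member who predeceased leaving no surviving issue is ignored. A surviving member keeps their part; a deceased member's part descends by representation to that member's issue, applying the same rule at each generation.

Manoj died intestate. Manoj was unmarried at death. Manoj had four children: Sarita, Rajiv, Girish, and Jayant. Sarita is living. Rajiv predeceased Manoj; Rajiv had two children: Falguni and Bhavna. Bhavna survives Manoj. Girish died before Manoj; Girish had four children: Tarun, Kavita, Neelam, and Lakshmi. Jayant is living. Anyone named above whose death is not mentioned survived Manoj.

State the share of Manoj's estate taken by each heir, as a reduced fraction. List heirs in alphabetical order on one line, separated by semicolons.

Bhavna 1/8; Falguni 1/8; Jayant 1/4; Kavita 1/16; Lakshmi 1/16; Neelam 1/16; Sarita 1/4; Tarun 1/16

There is no surviving spouse, so the entire estate passes to Manoj's descendants per stirpes.
The estate is divided into 4 equal shares of 1/4 among Sarita, Rajiv, Girish, Jayant.
Sarita is living and takes 1/4.
Rajiv predeceased; the 1/4 allotted to Rajiv's branch passes to Rajiv's issue by representation.
The 1/4 is divided into 2 equal shares of 1/8 among Falguni, Bhavna.
Falguni is living and takes 1/8.
Bhavna is living and takes 1/8.
Girish predeceased; the 1/4 allotted to Girish's branch passes to Girish's issue by representation.
The 1/4 is divided into 4 equal shares of 1/16 among Tarun, Kavita, Neelam, Lakshmi.
Tarun is living and takes 1/16.
Kavita is living and takes 1/16.
Neelam is living and takes 1/16.
Lakshmi is living and takes 1/16.
Jayant is living and takes 1/4.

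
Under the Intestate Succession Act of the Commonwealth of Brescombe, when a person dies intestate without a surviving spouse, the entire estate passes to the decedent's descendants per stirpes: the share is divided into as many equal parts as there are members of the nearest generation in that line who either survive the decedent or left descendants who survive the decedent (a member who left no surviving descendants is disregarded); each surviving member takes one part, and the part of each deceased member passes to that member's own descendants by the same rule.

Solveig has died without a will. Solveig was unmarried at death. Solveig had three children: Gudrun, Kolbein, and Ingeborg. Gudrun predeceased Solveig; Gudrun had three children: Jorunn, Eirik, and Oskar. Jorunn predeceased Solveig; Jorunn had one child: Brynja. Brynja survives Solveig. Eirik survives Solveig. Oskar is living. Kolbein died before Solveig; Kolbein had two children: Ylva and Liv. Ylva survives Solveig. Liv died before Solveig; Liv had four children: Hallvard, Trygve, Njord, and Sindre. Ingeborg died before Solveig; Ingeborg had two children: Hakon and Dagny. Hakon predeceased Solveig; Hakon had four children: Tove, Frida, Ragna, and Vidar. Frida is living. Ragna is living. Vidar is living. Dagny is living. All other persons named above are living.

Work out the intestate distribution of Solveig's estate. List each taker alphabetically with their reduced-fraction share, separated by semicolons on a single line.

Brynja 1/9; Dagny 1/6; Eirik 1/9; Frida 1/24; Hallvard 1/24; Njord 1/24; Oskar 1/9; Ragna 1/24; Sindre 1/24; Tove 1/24; Trygve 1/24; Vidar 1/24; Ylva 1/6

There is no surviving spouse, so the entire estate passes to Solveig's descendants per stirpes.
The estate is divided into 3 equal shares of 1/3 among Gudrun, Kolbein, Ingeborg.
Gudrun predeceased; the 1/3 allotted to Gudrun's branch passes to Gudrun's issue by representation.
The 1/3 is divided into 3 equal shares of 1/9 among Jorunn, Eirik, Oskar.
Jorunn predeceased; the 1/9 allotted to Jorunn's branch passes to Jorunn's issue by representation.
Brynja is the sole taker at this level and receives the full 1/9.
Eirik is living and takes 1/9.
Oskar is living and takes 1/9.
Kolbein predeceased; the 1/3 allotted to Kolbein's branch passes to Kolbein's issue by representation.
The 1/3 is divided into 2 equal shares of 1/6 among Ylva, Liv.
Ylva is living and takes 1/6.
Liv predeceased; the 1/6 allotted to Liv's branch passes to Liv's issue by representation.
The 1/6 is divided into 4 equal shares of 1/24 among Hallvard, Trygve, Njord, Sindre.
Hallvard is living and takes 1/24.
Trygve is living and takes 1/24.
Njord is living and takes 1/24.
Sindre is living and takes 1/24.
Ingeborg predeceased; the 1/3 allotted to Ingeborg's branch passes to Ingeborg's issue by representation.
The 1/3 is divided into 2 equal shares of 1/6 among Hakon, Dagny.
Hakon predeceased; the 1/6 allotted to Hakon's branch passes to Hakon's issue by representation.
The 1/6 is divided into 4 equal shares of 1/24 among Tove, Frida, Ragna, Vidar.
Tove is living and takes 1/24.
Frida is living and takes 1/24.
Ragna is living and takes 1/24.
Vidar is living and takes 1/24.
Dagny is living and takes 1/6.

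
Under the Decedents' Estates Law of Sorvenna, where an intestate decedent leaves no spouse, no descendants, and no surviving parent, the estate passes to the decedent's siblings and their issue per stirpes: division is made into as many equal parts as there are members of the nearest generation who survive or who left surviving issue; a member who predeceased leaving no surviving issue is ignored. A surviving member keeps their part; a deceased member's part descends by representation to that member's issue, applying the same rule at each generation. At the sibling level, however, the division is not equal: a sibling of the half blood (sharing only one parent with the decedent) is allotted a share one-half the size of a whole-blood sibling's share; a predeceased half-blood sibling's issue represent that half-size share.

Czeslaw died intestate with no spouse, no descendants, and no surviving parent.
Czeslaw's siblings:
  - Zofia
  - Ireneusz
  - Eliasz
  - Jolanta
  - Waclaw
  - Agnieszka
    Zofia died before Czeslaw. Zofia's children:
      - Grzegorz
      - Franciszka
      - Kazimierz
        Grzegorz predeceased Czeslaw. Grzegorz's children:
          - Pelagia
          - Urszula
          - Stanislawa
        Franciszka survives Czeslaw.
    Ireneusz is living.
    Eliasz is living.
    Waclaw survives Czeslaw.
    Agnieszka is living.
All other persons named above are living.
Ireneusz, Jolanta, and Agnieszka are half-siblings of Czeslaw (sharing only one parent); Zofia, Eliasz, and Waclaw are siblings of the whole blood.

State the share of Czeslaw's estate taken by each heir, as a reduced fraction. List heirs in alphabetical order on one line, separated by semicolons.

No spouse, descendants, or parent survives, so the estate passes to Czeslaw's siblings per stirpes.
Half-blood siblings count for one-half the weight of whole-blood siblings at the initial division.
Dividing 1 in proportion to weights (total weight 9/2): Zofia (weight 1) → 2/9; Ireneusz (weight 1/2) → 1/9; Eliasz (weight 1) → 2/9; Jolanta (weight 1/2) → 1/9; Waclaw (weight 1) → 2/9; Agnieszka (weight 1/2) → 1/9.
Zofia predeceased; the 2/9 allotted to Zofia's branch passes to Zofia's issue by representation.
The 2/9 is divided into 3 equal shares of 2/27 among Grzegorz, Franciszka, Kazimierz.
Grzegorz predeceased; the 2/27 allotted to Grzegorz's branch passes to Grzegorz's issue by representation.
The 2/27 is divided into 3 equal shares of 2/81 among Pelagia, Urszula, Stanislawa.
Pelagia is living and takes 2/81.
Urszula is living and takes 2/81.
Stanislawa is living and takes 2/81.
Franciszka is living and takes 2/27.
Kazimierz is living and takes 2/27.
Ireneusz is living and takes 1/9.
Eliasz is living and takes 2/9.
Jolanta is living and takes 1/9.
Waclaw is living and takes 2/9.
Agnieszka is living and takes 1/9.

Agnieszka 1/9; Eliasz 2/9; Franciszka 2/27; Ireneusz 1/9; Jolanta 1/9; Kazimierz 2/27; Pelagia 2/81; Stanislawa 2/81; Urszula 2/81; Waclaw 2/9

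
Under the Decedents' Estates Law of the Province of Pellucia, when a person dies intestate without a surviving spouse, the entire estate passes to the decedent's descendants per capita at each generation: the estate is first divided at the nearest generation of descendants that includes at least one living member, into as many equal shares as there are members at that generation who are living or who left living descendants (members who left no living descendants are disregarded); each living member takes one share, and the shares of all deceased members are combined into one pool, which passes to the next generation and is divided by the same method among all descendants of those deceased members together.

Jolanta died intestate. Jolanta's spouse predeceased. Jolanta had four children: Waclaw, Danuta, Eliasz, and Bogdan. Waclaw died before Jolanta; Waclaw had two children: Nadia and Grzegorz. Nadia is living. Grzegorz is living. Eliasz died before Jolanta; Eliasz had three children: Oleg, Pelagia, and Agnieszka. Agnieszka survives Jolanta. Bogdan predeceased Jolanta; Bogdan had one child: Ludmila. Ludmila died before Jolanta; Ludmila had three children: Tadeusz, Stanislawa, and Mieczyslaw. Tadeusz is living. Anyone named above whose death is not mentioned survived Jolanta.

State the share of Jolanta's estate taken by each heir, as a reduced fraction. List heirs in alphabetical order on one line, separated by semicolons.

There is no surviving spouse, so the entire estate passes to Jolanta's descendants per capita at each generation.
At generation 1 (Waclaw, Danuta, Eliasz, Bogdan) there are 4 shares of (1)/4 = 1/4 each.
Living: Danuta — each takes 1/4.
Deceased: Waclaw, Eliasz, and Bogdan. Their combined 3/4 is pooled and carried to generation 2.
At generation 2 (Nadia, Grzegorz, Oleg, Pelagia, Agnieszka, Ludmila) there are 6 shares of (3/4)/6 = 1/8 each.
Living: Nadia, Grzegorz, Oleg, Pelagia, and Agnieszka — each takes 1/8.
Deceased: Ludmila. That 1/8 share is carried to generation 3.
At generation 3 (Tadeusz, Stanislawa, Mieczyslaw) there are 3 shares of (1/8)/3 = 1/24 each.
Living: Tadeusz, Stanislawa, and Mieczyslaw — each takes 1/24.

Agnieszka 1/8; Danuta 1/4; Grzegorz 1/8; Mieczyslaw 1/24; Nadia 1/8; Oleg 1/8; Pelagia 1/8; Stanislawa 1/24; Tadeusz 1/24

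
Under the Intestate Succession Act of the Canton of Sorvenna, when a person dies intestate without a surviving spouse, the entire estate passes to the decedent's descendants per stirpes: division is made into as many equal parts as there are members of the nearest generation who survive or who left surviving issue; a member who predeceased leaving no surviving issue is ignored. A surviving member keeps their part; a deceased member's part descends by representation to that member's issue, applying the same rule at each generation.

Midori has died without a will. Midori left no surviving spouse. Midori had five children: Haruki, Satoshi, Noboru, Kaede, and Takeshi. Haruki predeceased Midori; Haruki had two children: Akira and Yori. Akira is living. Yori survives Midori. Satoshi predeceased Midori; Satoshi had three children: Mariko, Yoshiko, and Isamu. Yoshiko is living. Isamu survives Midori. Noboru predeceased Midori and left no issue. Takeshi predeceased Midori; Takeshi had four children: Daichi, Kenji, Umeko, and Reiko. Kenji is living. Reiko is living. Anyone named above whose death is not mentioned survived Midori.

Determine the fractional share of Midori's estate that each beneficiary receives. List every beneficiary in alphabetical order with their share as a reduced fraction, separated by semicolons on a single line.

Akira 1/8; Daichi 1/16; Isamu 1/12; Kaede 1/4; Kenji 1/16; Mariko 1/12; Reiko 1/16; Umeko 1/16; Yori 1/8; Yoshiko 1/12

There is no surviving spouse, so the entire estate passes to Midori's descendants per stirpes.
Noboru left no surviving issue, so that branch lapses and is disregarded.
The estate is divided into 4 equal shares of 1/4 among Haruki, Satoshi, Kaede, Takeshi.
Haruki predeceased; the 1/4 allotted to Haruki's branch passes to Haruki's issue by representation.
The 1/4 is divided into 2 equal shares of 1/8 among Akira, Yori.
Akira is living and takes 1/8.
Yori is living and takes 1/8.
Satoshi predeceased; the 1/4 allotted to Satoshi's branch passes to Satoshi's issue by representation.
The 1/4 is divided into 3 equal shares of 1/12 among Mariko, Yoshiko, Isamu.
Mariko is living and takes 1/12.
Yoshiko is living and takes 1/12.
Isamu is living and takes 1/12.
Kaede is living and takes 1/4.
Takeshi predeceased; the 1/4 allotted to Takeshi's branch passes to Takeshi's issue by representation.
The 1/4 is divided into 4 equal shares of 1/16 among Daichi, Kenji, Umeko, Reiko.
Daichi is living and takes 1/16.
Kenji is living and takes 1/16.
Umeko is living and takes 1/16.
Reiko is living and takes 1/16.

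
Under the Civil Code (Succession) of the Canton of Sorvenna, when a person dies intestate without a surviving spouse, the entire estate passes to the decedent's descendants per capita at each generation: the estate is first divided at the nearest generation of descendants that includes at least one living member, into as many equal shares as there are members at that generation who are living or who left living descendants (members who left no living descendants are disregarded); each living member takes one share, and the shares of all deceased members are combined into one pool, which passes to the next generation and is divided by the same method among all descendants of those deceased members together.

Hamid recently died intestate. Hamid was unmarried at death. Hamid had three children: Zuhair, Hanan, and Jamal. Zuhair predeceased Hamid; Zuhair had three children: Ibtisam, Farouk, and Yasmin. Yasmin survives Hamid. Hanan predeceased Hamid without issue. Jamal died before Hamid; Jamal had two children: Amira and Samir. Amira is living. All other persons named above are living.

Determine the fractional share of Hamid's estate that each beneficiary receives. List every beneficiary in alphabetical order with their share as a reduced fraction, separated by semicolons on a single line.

There is no surviving spouse, so the entire estate passes to Hamid's descendants per capita at each generation.
No one at generation 1 (Zuhair, Jamal) is living; moving to the next generation.
At generation 2 (Ibtisam, Farouk, Yasmin, Amira, Samir) there are 5 shares of (1)/5 = 1/5 each.
Living: Ibtisam, Farouk, Yasmin, Amira, and Samir — each takes 1/5.

Amira 1/5; Farouk 1/5; Ibtisam 1/5; Samir 1/5; Yasmin 1/5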